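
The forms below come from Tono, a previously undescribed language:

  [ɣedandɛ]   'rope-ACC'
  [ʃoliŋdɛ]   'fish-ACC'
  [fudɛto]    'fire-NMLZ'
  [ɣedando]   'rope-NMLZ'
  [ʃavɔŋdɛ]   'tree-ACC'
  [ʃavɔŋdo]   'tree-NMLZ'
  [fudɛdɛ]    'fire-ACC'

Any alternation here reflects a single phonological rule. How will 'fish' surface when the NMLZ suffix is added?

[ʃoliŋdo]

The NMLZ suffix surfaces as [-do] and [-to], depending on the final segment of the stem.
The ACC suffix, which begins with [d], is invariant after every stem; so [d] is not altered by any rule here.
So the underlying form is /-to/, and voiceless stops become voiced after a nasal.
After 'fish', which ends in a nasal, the suffix surfaces as [-do], giving [ʃoliŋdo].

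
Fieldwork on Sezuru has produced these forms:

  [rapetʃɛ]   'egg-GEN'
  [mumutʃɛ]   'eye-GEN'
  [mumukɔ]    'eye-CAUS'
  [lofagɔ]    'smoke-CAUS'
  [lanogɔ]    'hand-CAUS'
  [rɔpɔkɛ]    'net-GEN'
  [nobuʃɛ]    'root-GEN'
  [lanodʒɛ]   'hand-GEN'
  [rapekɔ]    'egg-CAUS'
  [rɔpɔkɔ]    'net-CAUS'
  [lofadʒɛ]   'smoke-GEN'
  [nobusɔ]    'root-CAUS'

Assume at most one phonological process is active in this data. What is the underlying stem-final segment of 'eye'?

/tʃ/

The root 'eye' surfaces as [mumutʃɛ] and [mumukɔ], with a stem-final [tʃ] ~ [k] alternation.
But 'net' keeps [k] in both environments ([rɔpɔkɛ], [rɔpɔkɔ]), so there is no rule changing /k/ to [tʃ] before the GEN suffix.
The underlying segment must be /tʃ/; palato-alveolar /tʃ/, /dʒ/ and /ʃ/ become [k], [g] and [s] when no front vowel follows, yielding [k] there.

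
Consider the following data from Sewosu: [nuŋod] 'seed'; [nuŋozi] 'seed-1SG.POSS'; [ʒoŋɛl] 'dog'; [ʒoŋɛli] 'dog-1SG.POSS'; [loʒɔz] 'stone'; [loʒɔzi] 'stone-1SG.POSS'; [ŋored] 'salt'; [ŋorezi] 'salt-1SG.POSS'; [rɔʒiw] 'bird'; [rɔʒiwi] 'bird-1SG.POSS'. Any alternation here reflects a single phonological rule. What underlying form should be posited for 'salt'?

/ŋored/

The stem for 'salt' ends in [d] in [ŋored] but [z] in [ŋorezi].
But 'stone' keeps [z] in both environments ([loʒɔz], [loʒɔzi]), so there is no rule changing /z/ to [d] in isolation.
The underlying segment must be /d/; voiced stops become fricatives between vowels, yielding [z] there.
Hence 'salt' is /ŋored/ underlyingly.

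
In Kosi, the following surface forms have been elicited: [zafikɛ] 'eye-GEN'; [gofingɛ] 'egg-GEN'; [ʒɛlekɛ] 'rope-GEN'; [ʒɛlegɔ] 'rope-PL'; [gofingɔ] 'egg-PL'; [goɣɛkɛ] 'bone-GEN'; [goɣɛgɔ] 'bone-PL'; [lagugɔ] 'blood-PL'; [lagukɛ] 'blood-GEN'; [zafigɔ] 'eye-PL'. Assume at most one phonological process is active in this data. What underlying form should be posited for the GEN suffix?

/-kɛ/

The GEN suffix surfaces as [-gɛ] and [-kɛ], depending on the final segment of the stem.
By contrast the PL suffix keeps its initial [g] throughout — that segment must be underlying.
The GEN suffix is therefore /-kɛ/ underlyingly, with post-nasal voicing: voiceless stops become voiced after a nasal.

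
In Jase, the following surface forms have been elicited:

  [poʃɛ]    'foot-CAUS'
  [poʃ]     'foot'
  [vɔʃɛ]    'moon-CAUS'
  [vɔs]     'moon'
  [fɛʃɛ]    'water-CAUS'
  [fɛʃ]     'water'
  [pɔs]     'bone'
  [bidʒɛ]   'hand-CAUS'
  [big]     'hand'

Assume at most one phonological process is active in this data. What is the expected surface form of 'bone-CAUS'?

In [vɔʃɛ] and [vɔs] the final segment of 'moon' alternates: [ʃ] ~ [s].
If /ʃ/ were underlying and a rule turned it into [s] in isolation, 'foot' would also alternate; but it has [ʃ] in both [poʃɛ] and [poʃ].
So /s/ is underlying, and a rule of palatalization before a front vowel — /g/ and /s/ become palato-alveolar [dʒ] and [ʃ] before a front vowel — gives [ʃ].
The one attested form of 'bone', [pɔs], shows underlying /pɔs/. Applying the same rule before a front vowel gives [pɔʃɛ].

[pɔʃɛ]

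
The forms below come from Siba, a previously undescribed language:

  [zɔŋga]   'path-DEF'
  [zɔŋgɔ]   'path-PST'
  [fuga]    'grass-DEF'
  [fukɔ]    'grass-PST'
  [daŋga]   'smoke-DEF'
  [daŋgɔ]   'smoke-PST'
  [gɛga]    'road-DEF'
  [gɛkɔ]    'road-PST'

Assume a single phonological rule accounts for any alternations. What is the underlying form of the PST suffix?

The PST morpheme has two allomorphs, [-gɔ] and [-kɔ].
The DEF suffix, which begins with [g], is invariant after every stem; so [g] is not altered by any rule here.
The PST suffix is therefore /-kɔ/ underlyingly, with post-nasal voicing: voiceless stops become voiced after a nasal.

/-kɔ/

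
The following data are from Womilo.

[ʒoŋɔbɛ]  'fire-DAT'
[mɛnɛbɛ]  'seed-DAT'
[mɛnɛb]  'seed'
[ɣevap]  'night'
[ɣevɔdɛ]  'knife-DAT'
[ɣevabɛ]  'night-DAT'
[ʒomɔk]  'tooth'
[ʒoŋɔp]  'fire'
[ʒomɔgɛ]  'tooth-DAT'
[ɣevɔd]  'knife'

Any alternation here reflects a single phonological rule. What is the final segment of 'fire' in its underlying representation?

/p/

'fire' shows [p] ~ [b] at the end of the stem ([ʒoŋɔp] vs [ʒoŋɔbɛ]).
The stem 'seed' ([mɛnɛb], [mɛnɛbɛ]) shows [b] unchanged in both environments, so [b] cannot be basic with [p] derived in isolation.
So /p/ is underlying, and a rule of intervocalic voicing — voiceless stops become voiced between vowels — gives [b].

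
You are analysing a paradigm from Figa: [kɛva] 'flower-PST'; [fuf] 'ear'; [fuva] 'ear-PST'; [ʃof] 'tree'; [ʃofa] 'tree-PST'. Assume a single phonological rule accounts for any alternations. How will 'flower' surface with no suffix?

'ear' shows [f] ~ [v] at the end of the stem ([fuf] vs [fuva]).
The stem 'tree' ([ʃof], [ʃofa]) shows [f] unchanged in both environments, so [f] cannot be basic with [v] derived before the PST suffix.
The underlying segment must be /v/; voiced obstruents become voiceless word-finally, yielding [f] there.
From [kɛva] the stem 'flower' is /kɛv/; word-finally this yields [kɛf].

[kɛf]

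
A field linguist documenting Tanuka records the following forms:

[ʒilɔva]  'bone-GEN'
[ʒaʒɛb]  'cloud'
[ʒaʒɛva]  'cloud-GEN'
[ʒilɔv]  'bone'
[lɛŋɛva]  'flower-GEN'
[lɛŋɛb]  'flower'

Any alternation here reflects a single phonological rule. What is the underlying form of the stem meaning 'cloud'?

The stem for 'cloud' ends in [b] in [ʒaʒɛb] but [v] in [ʒaʒɛva].
If /v/ were underlying and a rule turned it into [b] in isolation, 'bone' would also alternate; but it has [v] in both [ʒilɔv] and [ʒilɔva].
The alternation reflects intervocalic spirantization: voiced stops become fricatives between vowels. /b/ is underlying.

/ʒaʒɛb/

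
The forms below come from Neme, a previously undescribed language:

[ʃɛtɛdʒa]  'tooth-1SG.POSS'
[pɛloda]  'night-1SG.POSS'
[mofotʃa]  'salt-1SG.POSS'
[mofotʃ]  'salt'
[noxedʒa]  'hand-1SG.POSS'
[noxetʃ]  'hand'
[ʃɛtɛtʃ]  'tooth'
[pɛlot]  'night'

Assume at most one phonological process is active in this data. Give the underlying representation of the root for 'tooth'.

/ʃɛtɛdʒ/

'tooth' shows [tʃ] ~ [dʒ] at the end of the stem ([ʃɛtɛtʃ] vs [ʃɛtɛdʒa]).
Compare 'salt', with invariant [tʃ] in [mofotʃ] and [mofotʃa]: an analysis with underlying /tʃ/ and a rule producing [dʒ] before the 1SG.POSS suffix would wrongly predict alternation here too.
Therefore /dʒ/ is basic and [tʃ] is derived by word-final obstruent devoicing (voiced obstruents become voiceless word-finally).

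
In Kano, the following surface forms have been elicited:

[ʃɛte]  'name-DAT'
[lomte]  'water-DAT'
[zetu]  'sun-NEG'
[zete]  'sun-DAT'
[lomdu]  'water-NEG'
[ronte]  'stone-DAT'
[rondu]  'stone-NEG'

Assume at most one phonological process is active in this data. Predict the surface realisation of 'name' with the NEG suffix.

[ʃɛtu]

The NEG suffix surfaces as [-du] and [-tu], depending on the final segment of the stem.
By contrast the DAT suffix keeps its initial [t] throughout — that segment must be underlying.
The NEG suffix is therefore /-du/ underlyingly, with post-vocalic devoicing: voiced stops become voiceless after a vowel.
After 'name', which ends in a vowel, the suffix surfaces as [-tu], giving [ʃɛtu].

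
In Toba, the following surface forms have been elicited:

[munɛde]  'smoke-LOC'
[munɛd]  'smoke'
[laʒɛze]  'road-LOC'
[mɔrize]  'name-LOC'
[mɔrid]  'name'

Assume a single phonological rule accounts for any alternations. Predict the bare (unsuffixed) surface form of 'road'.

[laʒɛd]

The stem for 'name' ends in [z] in [mɔrize] but [d] in [mɔrid].
If /d/ were underlying and a rule turned it into [z] before the LOC suffix, 'smoke' would also alternate; but it has [d] in both [munɛde] and [munɛd].
The alternation reflects word-final hardening: voiced fricatives become stops word-finally. /z/ is underlying.
The one attested form of 'road', [laʒɛze], shows underlying /laʒɛz/. Applying the same rule word-finally gives [laʒɛd].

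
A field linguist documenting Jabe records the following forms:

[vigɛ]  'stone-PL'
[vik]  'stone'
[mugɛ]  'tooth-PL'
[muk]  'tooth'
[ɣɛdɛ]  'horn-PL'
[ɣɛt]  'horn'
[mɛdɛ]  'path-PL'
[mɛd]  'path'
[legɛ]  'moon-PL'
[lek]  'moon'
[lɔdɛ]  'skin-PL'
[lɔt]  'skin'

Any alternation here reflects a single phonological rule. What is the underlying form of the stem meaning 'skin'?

/lɔt/

'skin' shows [d] ~ [t] at the end of the stem ([lɔdɛ] vs [lɔt]).
The stem 'path' ([mɛdɛ], [mɛd]) shows [d] unchanged in both environments, so [d] cannot be basic with [t] derived in isolation.
So /t/ is underlying, and a rule of intervocalic voicing — voiceless stops become voiced between vowels — gives [d].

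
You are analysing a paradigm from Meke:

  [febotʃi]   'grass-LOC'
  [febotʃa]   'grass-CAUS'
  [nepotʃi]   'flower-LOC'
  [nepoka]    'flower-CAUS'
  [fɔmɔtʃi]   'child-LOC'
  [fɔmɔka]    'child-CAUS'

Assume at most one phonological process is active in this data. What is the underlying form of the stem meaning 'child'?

/fɔmɔk/

'child' shows [tʃ] ~ [k] at the end of the stem ([fɔmɔtʃi] vs [fɔmɔka]).
If /tʃ/ were underlying and a rule turned it into [k] before the CAUS suffix, 'grass' would also alternate; but it has [tʃ] in both [febotʃi] and [febotʃa].
Therefore /k/ is basic and [tʃ] is derived by palatalization before a front vowel (/k/ becomes palato-alveolar [tʃ] before a front vowel).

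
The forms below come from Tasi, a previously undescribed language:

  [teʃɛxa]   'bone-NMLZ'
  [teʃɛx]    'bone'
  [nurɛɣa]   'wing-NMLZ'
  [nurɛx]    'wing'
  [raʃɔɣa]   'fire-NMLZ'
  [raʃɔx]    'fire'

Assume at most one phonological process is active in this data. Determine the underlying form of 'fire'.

/raʃɔɣ/

'fire' shows [ɣ] ~ [x] at the end of the stem ([raʃɔɣa] vs [raʃɔx]).
But 'bone' keeps [x] in both environments ([teʃɛxa], [teʃɛx]), so there is no rule changing /x/ to [ɣ] before the NMLZ suffix.
So /ɣ/ is underlying, and a rule of word-final obstruent devoicing — voiced obstruents become voiceless word-finally — gives [x].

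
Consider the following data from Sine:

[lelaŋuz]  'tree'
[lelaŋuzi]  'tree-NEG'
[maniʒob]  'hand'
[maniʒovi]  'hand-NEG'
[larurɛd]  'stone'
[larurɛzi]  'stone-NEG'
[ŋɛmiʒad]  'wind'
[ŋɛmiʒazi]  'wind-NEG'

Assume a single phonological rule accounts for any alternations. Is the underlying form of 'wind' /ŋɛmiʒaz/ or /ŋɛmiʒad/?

/ŋɛmiʒad/

In [ŋɛmiʒad] and [ŋɛmiʒazi] the final segment of 'wind' alternates: [d] ~ [z].
If /z/ were underlying and a rule turned it into [d] in isolation, 'tree' would also alternate; but it has [z] in both [lelaŋuz] and [lelaŋuzi].
The underlying segment must be /d/; voiced stops become fricatives between vowels, yielding [z] there.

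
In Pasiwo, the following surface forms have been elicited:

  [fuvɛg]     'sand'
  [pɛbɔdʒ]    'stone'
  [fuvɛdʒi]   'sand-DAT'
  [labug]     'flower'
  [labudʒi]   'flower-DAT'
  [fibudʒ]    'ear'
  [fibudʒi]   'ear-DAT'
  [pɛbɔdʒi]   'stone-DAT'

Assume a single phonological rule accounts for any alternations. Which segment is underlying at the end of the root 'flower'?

/g/

The stem for 'flower' ends in [dʒ] in [labudʒi] but [g] in [labug].
If /dʒ/ were underlying and a rule turned it into [g] in isolation, 'ear' would also alternate; but it has [dʒ] in both [fibudʒi] and [fibudʒ].
Therefore /g/ is basic and [dʒ] is derived by palatalization before a front vowel (/g/ becomes palato-alveolar [dʒ] before a front vowel).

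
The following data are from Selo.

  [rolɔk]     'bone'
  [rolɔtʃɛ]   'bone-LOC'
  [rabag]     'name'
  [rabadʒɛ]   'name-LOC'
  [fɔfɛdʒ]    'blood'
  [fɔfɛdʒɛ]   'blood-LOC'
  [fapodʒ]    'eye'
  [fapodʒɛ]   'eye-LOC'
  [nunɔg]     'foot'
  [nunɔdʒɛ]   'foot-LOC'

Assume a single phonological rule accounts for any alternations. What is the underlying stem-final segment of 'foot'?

The root 'foot' surfaces as [nunɔg] and [nunɔdʒɛ], with a stem-final [g] ~ [dʒ] alternation.
The stem 'eye' ([fapodʒ], [fapodʒɛ]) shows [dʒ] unchanged in both environments, so [dʒ] cannot be basic with [g] derived in isolation.
Therefore /g/ is basic and [dʒ] is derived by palatalization before a front vowel (/k/ and /g/ become palato-alveolar [tʃ] and [dʒ] before a front vowel).

/g/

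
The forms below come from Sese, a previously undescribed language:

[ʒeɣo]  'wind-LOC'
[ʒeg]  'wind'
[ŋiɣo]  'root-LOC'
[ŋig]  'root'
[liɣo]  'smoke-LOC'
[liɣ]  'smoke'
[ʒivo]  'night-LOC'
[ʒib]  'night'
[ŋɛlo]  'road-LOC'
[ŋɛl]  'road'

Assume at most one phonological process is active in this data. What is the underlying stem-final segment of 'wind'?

The stem for 'wind' ends in [ɣ] in [ʒeɣo] but [g] in [ʒeg].
The stem 'smoke' ([liɣo], [liɣ]) shows [ɣ] unchanged in both environments, so [ɣ] cannot be basic with [g] derived in isolation.
So /g/ is underlying, and a rule of intervocalic spirantization — voiced stops become fricatives between vowels — gives [ɣ].

/g/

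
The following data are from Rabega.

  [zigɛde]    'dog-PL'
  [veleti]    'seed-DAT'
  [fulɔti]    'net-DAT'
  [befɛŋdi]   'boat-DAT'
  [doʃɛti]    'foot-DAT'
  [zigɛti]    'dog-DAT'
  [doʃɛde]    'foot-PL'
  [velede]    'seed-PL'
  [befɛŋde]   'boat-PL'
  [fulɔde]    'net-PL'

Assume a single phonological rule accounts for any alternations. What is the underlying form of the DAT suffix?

/-ti/

The DAT suffix surfaces as [-di] and [-ti], depending on the final segment of the stem.
By contrast the PL suffix keeps its initial [d] throughout — that segment must be underlying.
The DAT suffix is therefore /-ti/ underlyingly, with post-nasal voicing: voiceless stops become voiced after a nasal.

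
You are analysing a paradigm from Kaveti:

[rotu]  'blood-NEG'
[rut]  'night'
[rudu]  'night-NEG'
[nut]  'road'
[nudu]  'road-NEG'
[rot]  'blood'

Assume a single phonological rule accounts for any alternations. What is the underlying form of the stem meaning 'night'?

'night' shows [d] ~ [t] at the end of the stem ([rudu] vs [rut]).
The stem 'blood' ([rotu], [rot]) shows [t] unchanged in both environments, so [t] cannot be basic with [d] derived before the NEG suffix.
Therefore /d/ is basic and [t] is derived by word-final obstruent devoicing (voiced obstruents become voiceless word-finally).

/rud/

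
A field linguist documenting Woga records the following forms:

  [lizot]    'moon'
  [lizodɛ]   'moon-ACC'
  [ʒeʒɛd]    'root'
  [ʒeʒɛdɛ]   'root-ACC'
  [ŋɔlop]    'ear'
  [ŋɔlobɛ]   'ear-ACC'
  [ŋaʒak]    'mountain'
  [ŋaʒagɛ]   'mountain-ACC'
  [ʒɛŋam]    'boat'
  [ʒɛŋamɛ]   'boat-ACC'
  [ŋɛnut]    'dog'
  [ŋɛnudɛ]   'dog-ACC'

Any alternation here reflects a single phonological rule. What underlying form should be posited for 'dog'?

/ŋɛnut/

'dog' shows [t] ~ [d] at the end of the stem ([ŋɛnut] vs [ŋɛnudɛ]).
But 'root' keeps [d] in both environments ([ʒeʒɛd], [ʒeʒɛdɛ]), so there is no rule changing /d/ to [t] in isolation.
Therefore /t/ is basic and [d] is derived by intervocalic voicing (voiceless stops become voiced between vowels).
Hence 'dog' is /ŋɛnut/ underlyingly.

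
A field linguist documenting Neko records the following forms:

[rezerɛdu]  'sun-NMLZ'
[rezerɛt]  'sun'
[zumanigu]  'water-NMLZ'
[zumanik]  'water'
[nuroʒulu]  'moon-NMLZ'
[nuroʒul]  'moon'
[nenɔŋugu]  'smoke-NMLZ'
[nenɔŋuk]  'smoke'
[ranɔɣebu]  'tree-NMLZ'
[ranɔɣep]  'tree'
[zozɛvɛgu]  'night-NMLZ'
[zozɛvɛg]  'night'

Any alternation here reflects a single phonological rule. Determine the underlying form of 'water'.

/zumanik/

In [zumanigu] and [zumanik] the final segment of 'water' alternates: [g] ~ [k].
But 'night' keeps [g] in both environments ([zozɛvɛgu], [zozɛvɛg]), so there is no rule changing /g/ to [k] in isolation.
Therefore /k/ is basic and [g] is derived by intervocalic voicing (voiceless stops become voiced between vowels).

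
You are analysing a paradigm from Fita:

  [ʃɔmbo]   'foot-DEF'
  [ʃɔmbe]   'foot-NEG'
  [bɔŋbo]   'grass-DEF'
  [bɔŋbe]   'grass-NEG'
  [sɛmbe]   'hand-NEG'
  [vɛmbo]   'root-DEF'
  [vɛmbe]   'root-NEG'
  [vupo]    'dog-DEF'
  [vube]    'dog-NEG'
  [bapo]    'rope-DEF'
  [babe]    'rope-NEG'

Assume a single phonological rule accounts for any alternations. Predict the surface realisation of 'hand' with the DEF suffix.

The DEF morpheme has two allomorphs, [-bo] and [-po].
By contrast the NEG suffix keeps its initial [b] throughout — that segment must be underlying.
So the underlying form is /-po/, and voiceless stops become voiced after a nasal.
After 'hand', which ends in a nasal, the suffix surfaces as [-bo], giving [sɛmbo].

[sɛmbo]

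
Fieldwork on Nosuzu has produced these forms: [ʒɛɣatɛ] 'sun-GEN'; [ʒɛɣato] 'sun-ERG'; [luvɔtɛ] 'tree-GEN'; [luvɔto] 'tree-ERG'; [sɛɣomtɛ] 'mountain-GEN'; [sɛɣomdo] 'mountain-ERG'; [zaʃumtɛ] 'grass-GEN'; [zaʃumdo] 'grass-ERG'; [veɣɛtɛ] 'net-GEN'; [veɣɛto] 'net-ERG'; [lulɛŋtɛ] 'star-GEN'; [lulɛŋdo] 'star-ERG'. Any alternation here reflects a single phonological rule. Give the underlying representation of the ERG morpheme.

/-do/

The ERG suffix surfaces as [-do] and [-to], depending on the final segment of the stem.
The GEN suffix, which begins with [t], is invariant after every stem; so [t] is not altered by any rule here.
The ERG suffix is therefore /-do/ underlyingly, with post-vocalic devoicing: voiced stops become voiceless after a vowel.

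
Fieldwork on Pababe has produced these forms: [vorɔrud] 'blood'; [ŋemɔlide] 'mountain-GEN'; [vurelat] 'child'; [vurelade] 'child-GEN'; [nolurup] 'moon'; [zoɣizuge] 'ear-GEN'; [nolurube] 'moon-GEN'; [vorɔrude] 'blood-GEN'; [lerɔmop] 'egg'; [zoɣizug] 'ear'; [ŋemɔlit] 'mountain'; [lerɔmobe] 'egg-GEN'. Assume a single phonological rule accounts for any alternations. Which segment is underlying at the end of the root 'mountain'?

In [ŋemɔlide] and [ŋemɔlit] the final segment of 'mountain' alternates: [d] ~ [t].
But 'blood' keeps [d] in both environments ([vorɔrude], [vorɔrud]), so there is no rule changing /d/ to [t] in isolation.
Therefore /t/ is basic and [d] is derived by intervocalic voicing (voiceless stops become voiced between vowels).

/t/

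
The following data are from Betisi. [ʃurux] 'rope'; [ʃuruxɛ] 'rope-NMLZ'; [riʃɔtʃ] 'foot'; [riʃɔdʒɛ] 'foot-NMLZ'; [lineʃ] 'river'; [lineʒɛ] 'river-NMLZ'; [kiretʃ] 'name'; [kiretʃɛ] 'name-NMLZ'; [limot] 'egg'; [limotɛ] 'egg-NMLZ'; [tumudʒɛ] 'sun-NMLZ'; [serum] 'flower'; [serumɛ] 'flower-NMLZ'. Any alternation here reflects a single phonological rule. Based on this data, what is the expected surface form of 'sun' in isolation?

[tumutʃ]

'foot' shows [tʃ] ~ [dʒ] at the end of the stem ([riʃɔtʃ] vs [riʃɔdʒɛ]).
If /tʃ/ were underlying and a rule turned it into [dʒ] before the NMLZ suffix, 'name' would also alternate; but it has [tʃ] in both [kiretʃ] and [kiretʃɛ].
The underlying segment must be /dʒ/; voiced obstruents become voiceless word-finally, yielding [tʃ] there.
The one attested form of 'sun', [tumudʒɛ], shows underlying /tumudʒ/. Applying the same rule word-finally gives [tumutʃ].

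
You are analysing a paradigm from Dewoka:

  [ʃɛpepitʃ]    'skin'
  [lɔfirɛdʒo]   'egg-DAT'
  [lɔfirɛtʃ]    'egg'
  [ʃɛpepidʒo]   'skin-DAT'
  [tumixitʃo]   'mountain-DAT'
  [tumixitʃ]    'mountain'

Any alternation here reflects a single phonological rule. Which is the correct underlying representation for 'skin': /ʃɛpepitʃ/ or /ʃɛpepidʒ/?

/ʃɛpepidʒ/

The root 'skin' surfaces as [ʃɛpepitʃ] and [ʃɛpepidʒo], with a stem-final [tʃ] ~ [dʒ] alternation.
If /tʃ/ were underlying and a rule turned it into [dʒ] before the DAT suffix, 'mountain' would also alternate; but it has [tʃ] in both [tumixitʃ] and [tumixitʃo].
The alternation reflects word-final obstruent devoicing: voiced obstruents become voiceless word-finally. /dʒ/ is underlying.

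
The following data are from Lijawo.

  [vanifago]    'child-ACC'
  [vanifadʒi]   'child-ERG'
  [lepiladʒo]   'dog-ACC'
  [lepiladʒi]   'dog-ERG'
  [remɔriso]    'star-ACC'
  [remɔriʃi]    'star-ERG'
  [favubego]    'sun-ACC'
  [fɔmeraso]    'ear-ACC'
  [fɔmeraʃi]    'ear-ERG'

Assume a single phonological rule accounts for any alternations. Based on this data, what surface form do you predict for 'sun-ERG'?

The stem for 'child' ends in [g] in [vanifago] but [dʒ] in [vanifadʒi].
If /dʒ/ were underlying and a rule turned it into [g] before the ACC suffix, 'dog' would also alternate; but it has [dʒ] in both [lepiladʒo] and [lepiladʒi].
Therefore /g/ is basic and [dʒ] is derived by palatalization before a front vowel (/g/ and /s/ become palato-alveolar [dʒ] and [ʃ] before a front vowel).
From [favubego] the stem 'sun' is /favubeg/; before a front vowel this yields [favubedʒi].

[favubedʒi]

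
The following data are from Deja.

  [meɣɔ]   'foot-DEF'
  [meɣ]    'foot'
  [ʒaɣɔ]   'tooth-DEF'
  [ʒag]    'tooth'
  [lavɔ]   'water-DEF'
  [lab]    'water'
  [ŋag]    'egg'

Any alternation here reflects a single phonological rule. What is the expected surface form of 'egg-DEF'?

The stem for 'tooth' ends in [ɣ] in [ʒaɣɔ] but [g] in [ʒag].
But 'foot' keeps [ɣ] in both environments ([meɣɔ], [meɣ]), so there is no rule changing /ɣ/ to [g] in isolation.
Therefore /g/ is basic and [ɣ] is derived by intervocalic spirantization (voiced stops become fricatives between vowels).
From [ŋag] the stem 'egg' is /ŋag/; between vowels this yields [ŋaɣɔ].

[ŋaɣɔ]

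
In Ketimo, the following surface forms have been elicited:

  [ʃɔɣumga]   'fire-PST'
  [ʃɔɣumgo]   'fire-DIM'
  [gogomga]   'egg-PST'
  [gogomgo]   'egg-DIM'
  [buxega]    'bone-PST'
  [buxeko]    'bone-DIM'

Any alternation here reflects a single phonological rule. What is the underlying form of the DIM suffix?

/-ko/

The DIM morpheme has two allomorphs, [-go] and [-ko].
The PST suffix, which begins with [g], is invariant after every stem; so [g] is not altered by any rule here.
The DIM suffix is therefore /-ko/ underlyingly, with post-nasal voicing: voiceless stops become voiced after a nasal.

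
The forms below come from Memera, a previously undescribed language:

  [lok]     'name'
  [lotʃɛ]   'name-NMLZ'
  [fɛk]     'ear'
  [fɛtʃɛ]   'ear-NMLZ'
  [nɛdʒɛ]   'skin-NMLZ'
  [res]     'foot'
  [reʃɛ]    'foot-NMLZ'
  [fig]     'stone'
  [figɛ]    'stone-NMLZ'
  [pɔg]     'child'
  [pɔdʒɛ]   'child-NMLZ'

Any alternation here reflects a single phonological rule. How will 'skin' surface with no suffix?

The stem for 'child' ends in [g] in [pɔg] but [dʒ] in [pɔdʒɛ].
The stem 'stone' ([fig], [figɛ]) shows [g] unchanged in both environments, so [g] cannot be basic with [dʒ] derived before the NMLZ suffix.
The underlying segment must be /dʒ/; palato-alveolar /tʃ/, /dʒ/ and /ʃ/ become [k], [g] and [s] when no front vowel follows, yielding [g] there.
From [nɛdʒɛ] the stem 'skin' is /nɛdʒ/; when no front vowel follows this yields [nɛg].

[nɛg]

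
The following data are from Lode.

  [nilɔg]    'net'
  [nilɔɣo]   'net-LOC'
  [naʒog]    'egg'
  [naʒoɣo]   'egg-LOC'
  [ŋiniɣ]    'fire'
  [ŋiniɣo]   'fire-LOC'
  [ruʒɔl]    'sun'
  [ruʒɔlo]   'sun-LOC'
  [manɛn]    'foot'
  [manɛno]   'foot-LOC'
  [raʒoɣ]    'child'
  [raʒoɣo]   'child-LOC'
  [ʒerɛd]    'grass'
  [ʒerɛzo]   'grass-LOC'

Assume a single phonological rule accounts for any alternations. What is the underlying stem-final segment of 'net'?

In [nilɔg] and [nilɔɣo] the final segment of 'net' alternates: [g] ~ [ɣ].
But 'fire' keeps [ɣ] in both environments ([ŋiniɣ], [ŋiniɣo]), so there is no rule changing /ɣ/ to [g] in isolation.
So /g/ is underlying, and a rule of intervocalic spirantization — voiced stops become fricatives between vowels — gives [ɣ].

/g/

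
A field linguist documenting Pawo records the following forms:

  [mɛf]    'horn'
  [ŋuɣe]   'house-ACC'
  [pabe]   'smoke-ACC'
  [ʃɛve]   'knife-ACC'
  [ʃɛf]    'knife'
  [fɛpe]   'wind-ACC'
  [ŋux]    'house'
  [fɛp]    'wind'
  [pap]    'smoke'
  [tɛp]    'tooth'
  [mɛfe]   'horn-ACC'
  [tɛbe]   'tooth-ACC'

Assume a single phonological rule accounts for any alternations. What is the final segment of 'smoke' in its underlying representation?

/b/

The root 'smoke' surfaces as [pabe] and [pap], with a stem-final [b] ~ [p] alternation.
But 'wind' keeps [p] in both environments ([fɛpe], [fɛp]), so there is no rule changing /p/ to [b] before the ACC suffix.
The underlying segment must be /b/; voiced obstruents become voiceless word-finally, yielding [p] there.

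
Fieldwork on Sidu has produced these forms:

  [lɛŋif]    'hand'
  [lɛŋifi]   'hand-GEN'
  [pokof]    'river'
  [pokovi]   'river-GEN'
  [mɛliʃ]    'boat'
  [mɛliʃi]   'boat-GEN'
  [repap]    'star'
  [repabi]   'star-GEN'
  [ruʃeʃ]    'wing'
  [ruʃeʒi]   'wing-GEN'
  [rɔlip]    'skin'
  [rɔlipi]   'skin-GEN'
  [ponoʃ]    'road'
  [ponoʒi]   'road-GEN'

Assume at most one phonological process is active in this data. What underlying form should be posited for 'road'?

/ponoʒ/

'road' shows [ʃ] ~ [ʒ] at the end of the stem ([ponoʃ] vs [ponoʒi]).
Compare 'boat', with invariant [ʃ] in [mɛliʃ] and [mɛliʃi]: an analysis with underlying /ʃ/ and a rule producing [ʒ] before the GEN suffix would wrongly predict alternation here too.
The alternation reflects word-final obstruent devoicing: voiced obstruents become voiceless word-finally. /ʒ/ is underlying.
So 'road' = /ponoʒ/.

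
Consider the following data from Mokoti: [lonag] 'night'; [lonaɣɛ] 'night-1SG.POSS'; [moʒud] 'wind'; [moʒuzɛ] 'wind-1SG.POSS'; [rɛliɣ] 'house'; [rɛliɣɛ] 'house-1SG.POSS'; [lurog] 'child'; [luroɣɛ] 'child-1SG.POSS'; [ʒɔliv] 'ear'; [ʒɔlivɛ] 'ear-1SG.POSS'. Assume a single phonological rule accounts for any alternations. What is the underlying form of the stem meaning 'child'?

In [lurog] and [luroɣɛ] the final segment of 'child' alternates: [g] ~ [ɣ].
Compare 'house', with invariant [ɣ] in [rɛliɣ] and [rɛliɣɛ]: an analysis with underlying /ɣ/ and a rule producing [g] in isolation would wrongly predict alternation here too.
Therefore /g/ is basic and [ɣ] is derived by intervocalic spirantization (voiced stops become fricatives between vowels).

/lurog/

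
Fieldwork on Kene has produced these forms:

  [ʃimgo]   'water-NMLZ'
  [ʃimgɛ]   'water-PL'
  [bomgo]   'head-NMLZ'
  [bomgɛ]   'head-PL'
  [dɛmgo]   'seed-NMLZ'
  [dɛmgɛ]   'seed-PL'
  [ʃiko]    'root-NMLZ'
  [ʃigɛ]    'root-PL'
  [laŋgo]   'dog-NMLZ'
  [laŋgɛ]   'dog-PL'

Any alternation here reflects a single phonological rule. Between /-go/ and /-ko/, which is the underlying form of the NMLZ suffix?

The NMLZ morpheme has two allomorphs, [-go] and [-ko].
The PL suffix, which begins with [g], is invariant after every stem; so [g] is not altered by any rule here.
So the underlying form is /-ko/, and voiceless stops become voiced after a nasal.

/-ko/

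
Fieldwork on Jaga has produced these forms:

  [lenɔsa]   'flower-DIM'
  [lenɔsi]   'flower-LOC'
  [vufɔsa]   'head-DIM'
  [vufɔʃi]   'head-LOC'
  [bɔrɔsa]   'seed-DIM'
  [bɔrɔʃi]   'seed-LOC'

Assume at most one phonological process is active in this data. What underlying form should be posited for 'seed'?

The root 'seed' surfaces as [bɔrɔsa] and [bɔrɔʃi], with a stem-final [s] ~ [ʃ] alternation.
If /s/ were underlying and a rule turned it into [ʃ] before the LOC suffix, 'flower' would also alternate; but it has [s] in both [lenɔsa] and [lenɔsi].
The alternation reflects depalatalization: palato-alveolar /ʃ/ becomes [s] when no front vowel follows. /ʃ/ is underlying.

/bɔrɔʃ/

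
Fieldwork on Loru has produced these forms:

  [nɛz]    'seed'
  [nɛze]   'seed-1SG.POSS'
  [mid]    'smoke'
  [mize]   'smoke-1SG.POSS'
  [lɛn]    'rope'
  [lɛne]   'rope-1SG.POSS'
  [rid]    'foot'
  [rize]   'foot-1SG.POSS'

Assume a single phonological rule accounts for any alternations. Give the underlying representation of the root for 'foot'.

/rid/

'foot' shows [d] ~ [z] at the end of the stem ([rid] vs [rize]).
The stem 'seed' ([nɛz], [nɛze]) shows [z] unchanged in both environments, so [z] cannot be basic with [d] derived in isolation.
Therefore /d/ is basic and [z] is derived by intervocalic spirantization (voiced stops become fricatives between vowels).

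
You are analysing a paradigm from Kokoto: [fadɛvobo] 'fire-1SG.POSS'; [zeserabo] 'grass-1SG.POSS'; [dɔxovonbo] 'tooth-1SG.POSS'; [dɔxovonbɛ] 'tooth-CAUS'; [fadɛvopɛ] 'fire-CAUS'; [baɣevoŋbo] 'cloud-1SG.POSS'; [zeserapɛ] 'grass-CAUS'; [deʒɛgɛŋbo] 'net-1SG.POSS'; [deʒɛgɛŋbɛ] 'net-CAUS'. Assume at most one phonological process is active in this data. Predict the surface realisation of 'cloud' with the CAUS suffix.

[baɣevoŋbɛ]

The CAUS morpheme has two allomorphs, [-bɛ] and [-pɛ].
By contrast the 1SG.POSS suffix keeps its initial [b] throughout — that segment must be underlying.
So the underlying form is /-pɛ/, and voiceless stops become voiced after a nasal.
After 'cloud', which ends in a nasal, the suffix surfaces as [-bɛ], giving [baɣevoŋbɛ].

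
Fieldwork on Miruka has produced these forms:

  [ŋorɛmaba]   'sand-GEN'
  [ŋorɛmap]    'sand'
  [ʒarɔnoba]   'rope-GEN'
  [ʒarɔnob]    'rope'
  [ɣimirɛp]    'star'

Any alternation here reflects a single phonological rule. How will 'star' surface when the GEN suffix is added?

[ɣimirɛba]

'sand' shows [b] ~ [p] at the end of the stem ([ŋorɛmaba] vs [ŋorɛmap]).
Compare 'rope', with invariant [b] in [ʒarɔnoba] and [ʒarɔnob]: an analysis with underlying /b/ and a rule producing [p] in isolation would wrongly predict alternation here too.
The underlying segment must be /p/; voiceless stops become voiced between vowels, yielding [b] there.
From [ɣimirɛp] the stem 'star' is /ɣimirɛp/; between vowels this yields [ɣimirɛba].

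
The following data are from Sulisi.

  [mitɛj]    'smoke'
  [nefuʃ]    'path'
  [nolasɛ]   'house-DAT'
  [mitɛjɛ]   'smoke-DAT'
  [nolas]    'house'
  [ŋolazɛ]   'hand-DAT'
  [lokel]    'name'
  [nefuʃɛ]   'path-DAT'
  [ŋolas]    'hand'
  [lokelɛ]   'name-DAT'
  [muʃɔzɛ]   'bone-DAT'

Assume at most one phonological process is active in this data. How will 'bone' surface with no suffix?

[muʃɔs]

In [ŋolas] and [ŋolazɛ] the final segment of 'hand' alternates: [s] ~ [z].
But 'house' keeps [s] in both environments ([nolas], [nolasɛ]), so there is no rule changing /s/ to [z] before the DAT suffix.
So /z/ is underlying, and a rule of word-final obstruent devoicing — voiced obstruents become voiceless word-finally — gives [s].
The one attested form of 'bone', [muʃɔzɛ], shows underlying /muʃɔz/. Applying the same rule word-finally gives [muʃɔs].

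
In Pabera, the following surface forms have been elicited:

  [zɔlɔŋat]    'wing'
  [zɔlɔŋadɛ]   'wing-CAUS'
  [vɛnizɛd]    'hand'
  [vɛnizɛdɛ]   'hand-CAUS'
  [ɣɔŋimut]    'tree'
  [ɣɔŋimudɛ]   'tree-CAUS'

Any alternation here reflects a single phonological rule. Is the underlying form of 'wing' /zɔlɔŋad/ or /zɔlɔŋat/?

In [zɔlɔŋat] and [zɔlɔŋadɛ] the final segment of 'wing' alternates: [t] ~ [d].
Compare 'hand', with invariant [d] in [vɛnizɛd] and [vɛnizɛdɛ]: an analysis with underlying /d/ and a rule producing [t] in isolation would wrongly predict alternation here too.
So /t/ is underlying, and a rule of intervocalic voicing — voiceless stops become voiced between vowels — gives [d].

/zɔlɔŋat/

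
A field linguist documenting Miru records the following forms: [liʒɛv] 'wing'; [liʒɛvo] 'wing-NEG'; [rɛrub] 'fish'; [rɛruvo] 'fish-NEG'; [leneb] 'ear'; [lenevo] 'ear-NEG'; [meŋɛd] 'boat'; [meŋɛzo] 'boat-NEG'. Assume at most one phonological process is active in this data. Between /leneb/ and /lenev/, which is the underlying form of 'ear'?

/leneb/

'ear' shows [b] ~ [v] at the end of the stem ([leneb] vs [lenevo]).
But 'wing' keeps [v] in both environments ([liʒɛv], [liʒɛvo]), so there is no rule changing /v/ to [b] in isolation.
The alternation reflects intervocalic spirantization: voiced stops become fricatives between vowels. /b/ is underlying.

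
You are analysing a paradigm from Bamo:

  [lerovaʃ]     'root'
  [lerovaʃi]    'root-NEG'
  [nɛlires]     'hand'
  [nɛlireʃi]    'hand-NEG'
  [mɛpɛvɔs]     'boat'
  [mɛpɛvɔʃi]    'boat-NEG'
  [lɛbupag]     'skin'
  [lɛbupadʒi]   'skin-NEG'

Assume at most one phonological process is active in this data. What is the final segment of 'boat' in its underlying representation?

/s/

In [mɛpɛvɔs] and [mɛpɛvɔʃi] the final segment of 'boat' alternates: [s] ~ [ʃ].
The stem 'root' ([lerovaʃ], [lerovaʃi]) shows [ʃ] unchanged in both environments, so [ʃ] cannot be basic with [s] derived in isolation.
The underlying segment must be /s/; /g/ and /s/ become palato-alveolar [dʒ] and [ʃ] before a front vowel, yielding [ʃ] there.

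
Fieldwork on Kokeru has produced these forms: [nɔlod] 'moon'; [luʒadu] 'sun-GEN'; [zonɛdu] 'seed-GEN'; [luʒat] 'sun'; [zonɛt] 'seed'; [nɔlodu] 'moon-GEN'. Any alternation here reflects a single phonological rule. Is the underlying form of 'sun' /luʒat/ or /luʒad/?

The stem for 'sun' ends in [t] in [luʒat] but [d] in [luʒadu].
The stem 'moon' ([nɔlod], [nɔlodu]) shows [d] unchanged in both environments, so [d] cannot be basic with [t] derived in isolation.
The underlying segment must be /t/; voiceless stops become voiced between vowels, yielding [d] there.

/luʒat/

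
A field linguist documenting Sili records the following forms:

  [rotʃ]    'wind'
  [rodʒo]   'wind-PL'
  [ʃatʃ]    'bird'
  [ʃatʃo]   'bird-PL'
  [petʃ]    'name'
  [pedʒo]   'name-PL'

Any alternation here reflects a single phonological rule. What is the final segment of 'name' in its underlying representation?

/dʒ/

In [petʃ] and [pedʒo] the final segment of 'name' alternates: [tʃ] ~ [dʒ].
But 'bird' keeps [tʃ] in both environments ([ʃatʃ], [ʃatʃo]), so there is no rule changing /tʃ/ to [dʒ] before the PL suffix.
Therefore /dʒ/ is basic and [tʃ] is derived by word-final obstruent devoicing (voiced obstruents become voiceless word-finally).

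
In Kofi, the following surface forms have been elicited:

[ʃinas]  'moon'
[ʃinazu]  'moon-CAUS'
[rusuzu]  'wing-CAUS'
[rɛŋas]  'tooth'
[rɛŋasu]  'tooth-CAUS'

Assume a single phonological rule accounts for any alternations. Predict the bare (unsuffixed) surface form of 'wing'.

[rusus]

The root 'moon' surfaces as [ʃinas] and [ʃinazu], with a stem-final [s] ~ [z] alternation.
If /s/ were underlying and a rule turned it into [z] before the CAUS suffix, 'tooth' would also alternate; but it has [s] in both [rɛŋas] and [rɛŋasu].
The alternation reflects word-final obstruent devoicing: voiced obstruents become voiceless word-finally. /z/ is underlying.
From [rusuzu] the stem 'wing' is /rusuz/; word-finally this yields [rusus].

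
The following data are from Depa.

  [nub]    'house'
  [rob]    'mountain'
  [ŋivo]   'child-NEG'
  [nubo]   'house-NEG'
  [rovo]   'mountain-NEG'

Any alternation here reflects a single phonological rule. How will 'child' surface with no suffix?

'mountain' shows [v] ~ [b] at the end of the stem ([rovo] vs [rob]).
If /b/ were underlying and a rule turned it into [v] before the NEG suffix, 'house' would also alternate; but it has [b] in both [nubo] and [nub].
The alternation reflects word-final hardening: voiced fricatives become stops word-finally. /v/ is underlying.
From [ŋivo] the stem 'child' is /ŋiv/; word-finally this yields [ŋib].

[ŋib]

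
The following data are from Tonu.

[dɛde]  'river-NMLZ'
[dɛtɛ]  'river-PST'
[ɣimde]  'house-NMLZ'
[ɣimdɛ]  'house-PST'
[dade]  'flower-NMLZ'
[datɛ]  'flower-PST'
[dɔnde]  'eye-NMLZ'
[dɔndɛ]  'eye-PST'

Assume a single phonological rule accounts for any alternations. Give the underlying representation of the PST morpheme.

/-tɛ/

The PST suffix surfaces as [-dɛ] and [-tɛ], depending on the final segment of the stem.
The NMLZ suffix, which begins with [d], is invariant after every stem; so [d] is not altered by any rule here.
The PST suffix is therefore /-tɛ/ underlyingly, with post-nasal voicing: voiceless stops become voiced after a nasal.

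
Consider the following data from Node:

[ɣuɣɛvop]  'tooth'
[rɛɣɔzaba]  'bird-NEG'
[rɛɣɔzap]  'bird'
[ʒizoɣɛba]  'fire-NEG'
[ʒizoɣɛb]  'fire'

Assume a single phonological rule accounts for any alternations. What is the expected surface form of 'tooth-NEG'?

The root 'bird' surfaces as [rɛɣɔzaba] and [rɛɣɔzap], with a stem-final [b] ~ [p] alternation.
The stem 'fire' ([ʒizoɣɛba], [ʒizoɣɛb]) shows [b] unchanged in both environments, so [b] cannot be basic with [p] derived in isolation.
The underlying segment must be /p/; voiceless stops become voiced between vowels, yielding [b] there.
The one attested form of 'tooth', [ɣuɣɛvop], shows underlying /ɣuɣɛvop/. Applying the same rule between vowels gives [ɣuɣɛvoba].

[ɣuɣɛvoba]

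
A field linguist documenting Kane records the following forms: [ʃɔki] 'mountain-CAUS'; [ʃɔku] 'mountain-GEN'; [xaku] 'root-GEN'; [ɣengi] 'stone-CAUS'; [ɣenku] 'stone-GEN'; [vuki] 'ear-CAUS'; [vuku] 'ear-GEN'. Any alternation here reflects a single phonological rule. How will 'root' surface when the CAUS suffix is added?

The CAUS morpheme has two allomorphs, [-gi] and [-ki].
By contrast the GEN suffix keeps its initial [k] throughout — that segment must be underlying.
The CAUS suffix is therefore /-gi/ underlyingly, with post-vocalic devoicing: voiced stops become voiceless after a vowel.
After 'root', which ends in a vowel, the suffix surfaces as [-ki], giving [xaki].

[xaki]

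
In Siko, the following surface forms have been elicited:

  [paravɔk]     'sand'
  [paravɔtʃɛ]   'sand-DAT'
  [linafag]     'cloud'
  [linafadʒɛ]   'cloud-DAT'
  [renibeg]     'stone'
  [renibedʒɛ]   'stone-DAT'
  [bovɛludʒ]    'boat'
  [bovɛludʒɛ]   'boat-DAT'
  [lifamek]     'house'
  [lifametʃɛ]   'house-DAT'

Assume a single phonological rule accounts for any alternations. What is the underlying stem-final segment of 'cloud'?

The stem for 'cloud' ends in [g] in [linafag] but [dʒ] in [linafadʒɛ].
If /dʒ/ were underlying and a rule turned it into [g] in isolation, 'boat' would also alternate; but it has [dʒ] in both [bovɛludʒ] and [bovɛludʒɛ].
The underlying segment must be /g/; /k/ and /g/ become palato-alveolar [tʃ] and [dʒ] before a front vowel, yielding [dʒ] there.

/g/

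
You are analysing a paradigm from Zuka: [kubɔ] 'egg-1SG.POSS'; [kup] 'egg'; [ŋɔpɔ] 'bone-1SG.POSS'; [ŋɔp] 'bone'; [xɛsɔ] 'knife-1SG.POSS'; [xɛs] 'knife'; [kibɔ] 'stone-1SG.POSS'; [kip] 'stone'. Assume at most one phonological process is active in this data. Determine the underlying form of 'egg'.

/kub/

The root 'egg' surfaces as [kubɔ] and [kup], with a stem-final [b] ~ [p] alternation.
But 'bone' keeps [p] in both environments ([ŋɔpɔ], [ŋɔp]), so there is no rule changing /p/ to [b] before the 1SG.POSS suffix.
The alternation reflects word-final obstruent devoicing: voiced obstruents become voiceless word-finally. /b/ is underlying.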